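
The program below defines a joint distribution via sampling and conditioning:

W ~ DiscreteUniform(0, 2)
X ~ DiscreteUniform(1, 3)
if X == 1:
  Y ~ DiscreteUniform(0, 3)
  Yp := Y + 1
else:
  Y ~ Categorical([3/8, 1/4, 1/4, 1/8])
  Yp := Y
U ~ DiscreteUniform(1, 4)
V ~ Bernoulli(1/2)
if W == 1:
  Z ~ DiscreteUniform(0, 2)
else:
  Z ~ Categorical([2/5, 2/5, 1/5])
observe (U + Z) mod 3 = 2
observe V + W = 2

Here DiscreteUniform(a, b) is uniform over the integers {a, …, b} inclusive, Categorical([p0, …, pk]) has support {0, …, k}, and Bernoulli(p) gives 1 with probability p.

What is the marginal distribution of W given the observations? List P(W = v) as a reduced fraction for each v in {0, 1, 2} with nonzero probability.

P(W=1) = 20/41, P(W=2) = 21/41

Enumerate traces; 96 have nonzero weight after conditioning:
  (W=1, X=1, Y=0, U=1, V=1, Z=1) weight 1/864
  (W=1, X=1, Y=0, U=2, V=1, Z=0) weight 1/864
  (W=1, X=1, Y=0, U=3, V=1, Z=2) weight 1/864
  (W=1, X=1, Y=0, U=4, V=1, Z=1) weight 1/864
  (W=1, X=1, Y=1, U=1, V=1, Z=1) weight 1/864
  (W=1, X=1, Y=1, U=2, V=1, Z=0) weight 1/864
  (W=1, X=1, Y=1, U=3, V=1, Z=2) weight 1/864
  (W=1, X=1, Y=1, U=4, V=1, Z=1) weight 1/864
  (W=2, X=1, Y=0, U=1, V=0, Z=1) weight 1/720
  … 87 more
Group by W:
  weight(W=1) = 1/18
  weight(W=2) = 7/120
Total weight = 1/18 + 7/120 = 41/360
P(W=1 | obs) = 1/18 / 41/360 = 20/41
P(W=2 | obs) = 7/120 / 41/360 = 21/41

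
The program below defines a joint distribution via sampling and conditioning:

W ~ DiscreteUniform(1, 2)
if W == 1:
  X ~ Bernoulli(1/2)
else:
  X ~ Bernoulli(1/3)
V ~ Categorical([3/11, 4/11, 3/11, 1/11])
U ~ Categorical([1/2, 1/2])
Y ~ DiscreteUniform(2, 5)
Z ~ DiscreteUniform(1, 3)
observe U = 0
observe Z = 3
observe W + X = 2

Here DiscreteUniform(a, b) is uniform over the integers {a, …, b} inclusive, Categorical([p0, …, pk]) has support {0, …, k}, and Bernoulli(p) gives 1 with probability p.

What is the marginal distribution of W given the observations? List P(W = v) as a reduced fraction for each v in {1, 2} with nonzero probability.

Enumerate traces; 32 have nonzero weight after conditioning:
  (W=1, X=1, V=0, U=0, Y=2, Z=3) weight 1/352
  (W=1, X=1, V=0, U=0, Y=3, Z=3) weight 1/352
  (W=1, X=1, V=0, U=0, Y=4, Z=3) weight 1/352
  (W=1, X=1, V=0, U=0, Y=5, Z=3) weight 1/352
  (W=1, X=1, V=1, U=0, Y=2, Z=3) weight 1/264
  (W=1, X=1, V=1, U=0, Y=3, Z=3) weight 1/264
  (W=1, X=1, V=1, U=0, Y=4, Z=3) weight 1/264
  (W=1, X=1, V=1, U=0, Y=5, Z=3) weight 1/264
  (W=2, X=0, V=0, U=0, Y=2, Z=3) weight 1/264
  … 23 more
Group by W:
  weight(W=1) = 1/24
  weight(W=2) = 1/18
Total weight = 1/24 + 1/18 = 7/72
P(W=1 | obs) = 1/24 / 7/72 = 3/7
P(W=2 | obs) = 1/18 / 7/72 = 4/7

P(W=1) = 3/7, P(W=2) = 4/7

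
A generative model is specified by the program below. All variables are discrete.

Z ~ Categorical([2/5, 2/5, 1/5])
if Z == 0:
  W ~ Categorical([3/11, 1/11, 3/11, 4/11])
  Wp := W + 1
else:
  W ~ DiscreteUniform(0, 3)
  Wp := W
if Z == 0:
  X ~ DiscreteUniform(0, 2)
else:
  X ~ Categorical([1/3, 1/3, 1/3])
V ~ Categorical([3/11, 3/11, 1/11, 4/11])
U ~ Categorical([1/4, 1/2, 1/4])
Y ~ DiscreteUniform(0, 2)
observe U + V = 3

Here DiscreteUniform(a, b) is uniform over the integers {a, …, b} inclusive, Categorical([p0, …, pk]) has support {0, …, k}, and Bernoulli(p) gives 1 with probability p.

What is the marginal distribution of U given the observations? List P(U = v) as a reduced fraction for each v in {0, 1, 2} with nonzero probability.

P(U=0) = 4/9, P(U=1) = 2/9, P(U=2) = 1/3

Enumerate traces; 324 have nonzero weight after conditioning:
  (Z=0, W=0, X=0, V=1, U=2, Y=0) weight 1/1210
  (Z=0, W=0, X=0, V=1, U=2, Y=1) weight 1/1210
  (Z=0, W=0, X=0, V=1, U=2, Y=2) weight 1/1210
  (Z=0, W=0, X=0, V=2, U=1, Y=0) weight 1/1815
  (Z=0, W=0, X=0, V=2, U=1, Y=1) weight 1/1815
  (Z=0, W=0, X=0, V=2, U=1, Y=2) weight 1/1815
  (Z=0, W=0, X=0, V=3, U=0, Y=0) weight 2/1815
  (Z=0, W=0, X=0, V=3, U=0, Y=1) weight 2/1815
  … 316 more
Group by U:
  weight(U=0) = 1/11
  weight(U=1) = 1/22
  weight(U=2) = 3/44
Total weight = 1/11 + 1/22 + 3/44 = 9/44
P(U=0 | obs) = 1/11 / 9/44 = 4/9
P(U=1 | obs) = 1/22 / 9/44 = 2/9
P(U=2 | obs) = 3/44 / 9/44 = 1/3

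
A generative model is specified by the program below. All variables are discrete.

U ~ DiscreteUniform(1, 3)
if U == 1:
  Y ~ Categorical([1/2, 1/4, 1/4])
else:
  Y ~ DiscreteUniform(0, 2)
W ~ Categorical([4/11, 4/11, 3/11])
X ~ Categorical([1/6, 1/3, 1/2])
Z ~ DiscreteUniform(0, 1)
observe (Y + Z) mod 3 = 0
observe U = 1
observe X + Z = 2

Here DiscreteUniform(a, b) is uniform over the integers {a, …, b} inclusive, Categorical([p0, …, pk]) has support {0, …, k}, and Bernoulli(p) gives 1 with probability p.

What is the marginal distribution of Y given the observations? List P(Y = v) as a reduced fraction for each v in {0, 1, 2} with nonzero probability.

P(Y=0) = 3/4, P(Y=2) = 1/4

Enumerate traces; 6 have nonzero weight after conditioning:
  (U=1, Y=0, W=0, X=2, Z=0) weight 1/66
  (U=1, Y=0, W=1, X=2, Z=0) weight 1/66
  (U=1, Y=0, W=2, X=2, Z=0) weight 1/88
  (U=1, Y=2, W=0, X=1, Z=1) weight 1/198
  (U=1, Y=2, W=1, X=1, Z=1) weight 1/198
  (U=1, Y=2, W=2, X=1, Z=1) weight 1/264
Group by Y:
  weight(Y=0) = 1/24
  weight(Y=2) = 1/72
Total weight = 1/24 + 1/72 = 1/18
P(Y=0 | obs) = 1/24 / 1/18 = 3/4
P(Y=2 | obs) = 1/72 / 1/18 = 1/4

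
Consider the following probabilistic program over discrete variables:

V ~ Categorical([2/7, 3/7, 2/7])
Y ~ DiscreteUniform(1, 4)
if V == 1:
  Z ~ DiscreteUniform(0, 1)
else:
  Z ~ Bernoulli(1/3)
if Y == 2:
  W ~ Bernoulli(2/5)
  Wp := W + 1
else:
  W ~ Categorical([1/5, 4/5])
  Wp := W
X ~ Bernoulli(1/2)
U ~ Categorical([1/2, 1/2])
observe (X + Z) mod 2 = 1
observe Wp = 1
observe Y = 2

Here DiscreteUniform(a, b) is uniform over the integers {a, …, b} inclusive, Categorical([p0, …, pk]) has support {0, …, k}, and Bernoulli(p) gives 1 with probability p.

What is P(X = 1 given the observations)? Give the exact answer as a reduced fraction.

P(X = 1 | obs) = 25/42

Enumerate traces; 12 have nonzero weight after conditioning:
  (V=0, Y=2, Z=0, W=0, X=1, U=0) weight 1/140
  (V=0, Y=2, Z=0, W=0, X=1, U=1) weight 1/140
  (V=0, Y=2, Z=1, W=0, X=0, U=0) weight 1/280
  (V=0, Y=2, Z=1, W=0, X=0, U=1) weight 1/280
  (V=1, Y=2, Z=0, W=0, X=1, U=0) weight 9/1120
  (V=1, Y=2, Z=0, W=0, X=1, U=1) weight 9/1120
  (V=1, Y=2, Z=1, W=0, X=0, U=0) weight 9/1120
  (V=1, Y=2, Z=1, W=0, X=0, U=1) weight 9/1120
  … 4 more
Group by X:
  weight(X=0) = 17/560
  weight(X=1) = 5/112
Total weight = 17/560 + 5/112 = 3/40
P(X=0 | obs) = 17/560 / 3/40 = 17/42
P(X=1 | obs) = 5/112 / 3/40 = 25/42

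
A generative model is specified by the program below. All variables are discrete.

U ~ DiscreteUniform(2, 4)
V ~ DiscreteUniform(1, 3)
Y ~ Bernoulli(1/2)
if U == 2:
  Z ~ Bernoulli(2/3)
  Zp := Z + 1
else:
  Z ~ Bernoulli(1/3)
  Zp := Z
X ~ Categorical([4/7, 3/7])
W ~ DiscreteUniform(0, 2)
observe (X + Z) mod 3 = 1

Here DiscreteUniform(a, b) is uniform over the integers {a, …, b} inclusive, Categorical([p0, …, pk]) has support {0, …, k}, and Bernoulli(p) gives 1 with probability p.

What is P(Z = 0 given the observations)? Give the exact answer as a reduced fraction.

P(Z = 0 | obs) = 15/31

Enumerate traces; 108 have nonzero weight after conditioning:
  (U=2, V=1, Y=0, Z=0, X=1, W=0) weight 1/378
  (U=2, V=1, Y=0, Z=0, X=1, W=1) weight 1/378
  (U=2, V=1, Y=0, Z=0, X=1, W=2) weight 1/378
  (U=2, V=1, Y=0, Z=1, X=0, W=0) weight 4/567
  (U=2, V=1, Y=0, Z=1, X=0, W=1) weight 4/567
  (U=2, V=1, Y=0, Z=1, X=0, W=2) weight 4/567
  (U=2, V=1, Y=1, Z=0, X=1, W=0) weight 1/378
  (U=2, V=1, Y=1, Z=0, X=1, W=1) weight 1/378
  … 100 more
Group by Z:
  weight(Z=0) = 5/21
  weight(Z=1) = 16/63
Total weight = 5/21 + 16/63 = 31/63
P(Z=0 | obs) = 5/21 / 31/63 = 15/31
P(Z=1 | obs) = 16/63 / 31/63 = 16/31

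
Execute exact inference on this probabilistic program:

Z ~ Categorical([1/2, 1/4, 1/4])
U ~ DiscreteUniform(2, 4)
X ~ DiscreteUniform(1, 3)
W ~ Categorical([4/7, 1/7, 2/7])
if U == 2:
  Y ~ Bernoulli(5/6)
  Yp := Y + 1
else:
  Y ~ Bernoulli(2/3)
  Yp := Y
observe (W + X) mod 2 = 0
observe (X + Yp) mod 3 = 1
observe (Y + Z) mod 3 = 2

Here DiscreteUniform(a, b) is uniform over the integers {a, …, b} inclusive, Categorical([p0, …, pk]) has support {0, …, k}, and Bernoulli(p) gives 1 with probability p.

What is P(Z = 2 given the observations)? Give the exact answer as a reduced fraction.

Enumerate traces; 7 have nonzero weight after conditioning:
  (Z=1, U=2, X=2, W=0, Y=1) weight 5/378
  (Z=1, U=2, X=2, W=2, Y=1) weight 5/756
  (Z=1, U=3, X=3, W=1, Y=1) weight 1/378
  (Z=1, U=4, X=3, W=1, Y=1) weight 1/378
  (Z=2, U=2, X=3, W=1, Y=0) weight 1/1512
  (Z=2, U=3, X=1, W=1, Y=0) weight 1/756
  (Z=2, U=4, X=1, W=1, Y=0) weight 1/756
Group by Z:
  weight(Z=1) = 19/756
  weight(Z=2) = 5/1512
Total weight = 19/756 + 5/1512 = 43/1512
P(Z=1 | obs) = 19/756 / 43/1512 = 38/43
P(Z=2 | obs) = 5/1512 / 43/1512 = 5/43

P(Z = 2 | obs) = 5/43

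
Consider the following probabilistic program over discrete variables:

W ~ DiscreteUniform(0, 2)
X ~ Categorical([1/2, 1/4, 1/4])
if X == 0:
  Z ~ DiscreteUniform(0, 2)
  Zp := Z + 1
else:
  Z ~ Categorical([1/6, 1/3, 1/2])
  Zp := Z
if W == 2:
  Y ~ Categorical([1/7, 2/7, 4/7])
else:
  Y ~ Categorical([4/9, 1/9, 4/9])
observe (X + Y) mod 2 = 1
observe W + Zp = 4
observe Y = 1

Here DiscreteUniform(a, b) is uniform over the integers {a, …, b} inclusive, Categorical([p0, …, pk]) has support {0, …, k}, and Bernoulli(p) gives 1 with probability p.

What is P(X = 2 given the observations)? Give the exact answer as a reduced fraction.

Enumerate traces; 3 have nonzero weight after conditioning:
  (W=1, X=0, Z=2, Y=1) weight 1/162
  (W=2, X=0, Z=1, Y=1) weight 1/63
  (W=2, X=2, Z=2, Y=1) weight 1/84
Group by X:
  weight(X=0) = 25/1134
  weight(X=2) = 1/84
Total weight = 25/1134 + 1/84 = 11/324
P(X=0 | obs) = 25/1134 / 11/324 = 50/77
P(X=2 | obs) = 1/84 / 11/324 = 27/77

P(X = 2 | obs) = 27/77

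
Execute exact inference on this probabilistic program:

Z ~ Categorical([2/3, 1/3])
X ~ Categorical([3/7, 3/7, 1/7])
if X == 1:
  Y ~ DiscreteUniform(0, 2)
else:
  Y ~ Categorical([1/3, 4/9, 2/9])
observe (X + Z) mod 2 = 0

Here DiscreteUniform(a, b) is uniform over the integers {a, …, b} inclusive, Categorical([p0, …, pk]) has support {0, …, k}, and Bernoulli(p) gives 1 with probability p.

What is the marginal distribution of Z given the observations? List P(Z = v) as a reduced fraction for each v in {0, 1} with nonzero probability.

P(Z=0) = 8/11, P(Z=1) = 3/11

Enumerate traces; 9 have nonzero weight after conditioning:
  (Z=0, X=0, Y=0) weight 2/21
  (Z=0, X=0, Y=1) weight 8/63
  (Z=0, X=0, Y=2) weight 4/63
  (Z=0, X=2, Y=0) weight 2/63
  (Z=0, X=2, Y=1) weight 8/189
  (Z=0, X=2, Y=2) weight 4/189
  (Z=1, X=1, Y=0) weight 1/21
  (Z=1, X=1, Y=1) weight 1/21
  … 1 more
Group by Z:
  weight(Z=0) = 8/21
  weight(Z=1) = 1/7
Total weight = 8/21 + 1/7 = 11/21
P(Z=0 | obs) = 8/21 / 11/21 = 8/11
P(Z=1 | obs) = 1/7 / 11/21 = 3/11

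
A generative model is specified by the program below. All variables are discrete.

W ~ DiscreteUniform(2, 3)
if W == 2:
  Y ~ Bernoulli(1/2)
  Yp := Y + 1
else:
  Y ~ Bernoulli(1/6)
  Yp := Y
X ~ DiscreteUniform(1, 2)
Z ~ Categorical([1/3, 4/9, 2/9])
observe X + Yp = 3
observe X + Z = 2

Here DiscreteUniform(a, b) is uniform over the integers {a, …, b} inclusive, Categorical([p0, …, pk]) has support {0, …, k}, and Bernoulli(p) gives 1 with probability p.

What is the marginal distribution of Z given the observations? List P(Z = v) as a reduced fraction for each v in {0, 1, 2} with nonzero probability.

Enumerate traces; 3 have nonzero weight after conditioning:
  (W=2, Y=0, X=2, Z=0) weight 1/24
  (W=2, Y=1, X=1, Z=1) weight 1/18
  (W=3, Y=1, X=2, Z=0) weight 1/72
Group by Z:
  weight(Z=0) = 1/18
  weight(Z=1) = 1/18
Total weight = 1/18 + 1/18 = 1/9
P(Z=0 | obs) = 1/18 / 1/9 = 1/2
P(Z=1 | obs) = 1/18 / 1/9 = 1/2

P(Z=0) = 1/2, P(Z=1) = 1/2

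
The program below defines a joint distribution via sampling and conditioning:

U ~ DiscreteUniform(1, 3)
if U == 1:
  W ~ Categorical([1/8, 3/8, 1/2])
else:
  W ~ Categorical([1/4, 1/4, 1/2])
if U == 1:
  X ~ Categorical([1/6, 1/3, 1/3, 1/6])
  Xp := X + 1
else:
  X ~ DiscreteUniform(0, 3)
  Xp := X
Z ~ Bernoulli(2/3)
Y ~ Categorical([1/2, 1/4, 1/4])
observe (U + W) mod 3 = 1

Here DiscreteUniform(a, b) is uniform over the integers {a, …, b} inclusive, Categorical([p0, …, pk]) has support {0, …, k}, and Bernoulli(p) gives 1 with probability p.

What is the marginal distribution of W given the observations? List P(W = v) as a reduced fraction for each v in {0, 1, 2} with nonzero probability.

Enumerate traces; 72 have nonzero weight after conditioning:
  (U=1, W=0, X=0, Z=0, Y=0) weight 1/864
  (U=1, W=0, X=0, Z=0, Y=1) weight 1/1728
  (U=1, W=0, X=0, Z=0, Y=2) weight 1/1728
  (U=1, W=0, X=0, Z=1, Y=0) weight 1/432
  (U=1, W=0, X=0, Z=1, Y=1) weight 1/864
  (U=1, W=0, X=0, Z=1, Y=2) weight 1/864
  (U=1, W=0, X=1, Z=0, Y=0) weight 1/432
  (U=1, W=0, X=1, Z=0, Y=1) weight 1/864
  (U=2, W=2, X=0, Z=0, Y=0) weight 1/144
  (U=3, W=1, X=0, Z=0, Y=0) weight 1/288
  … 62 more
Group by W:
  weight(W=0) = 1/24
  weight(W=1) = 1/12
  weight(W=2) = 1/6
Total weight = 1/24 + 1/12 + 1/6 = 7/24
P(W=0 | obs) = 1/24 / 7/24 = 1/7
P(W=1 | obs) = 1/12 / 7/24 = 2/7
P(W=2 | obs) = 1/6 / 7/24 = 4/7

P(W=0) = 1/7, P(W=1) = 2/7, P(W=2) = 4/7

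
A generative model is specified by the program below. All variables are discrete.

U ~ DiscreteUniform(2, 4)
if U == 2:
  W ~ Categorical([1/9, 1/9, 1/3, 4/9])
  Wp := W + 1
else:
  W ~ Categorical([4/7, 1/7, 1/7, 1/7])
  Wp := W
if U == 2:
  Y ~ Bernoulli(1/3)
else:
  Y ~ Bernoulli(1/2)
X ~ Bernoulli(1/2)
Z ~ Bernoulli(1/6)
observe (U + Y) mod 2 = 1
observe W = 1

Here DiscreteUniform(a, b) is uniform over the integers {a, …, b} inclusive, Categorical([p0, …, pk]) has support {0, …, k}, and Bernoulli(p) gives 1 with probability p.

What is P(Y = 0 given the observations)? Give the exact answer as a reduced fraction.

P(Y = 0 | obs) = 27/68

Enumerate traces; 12 have nonzero weight after conditioning:
  (U=2, W=1, Y=1, X=0, Z=0) weight 5/972
  (U=2, W=1, Y=1, X=0, Z=1) weight 1/972
  (U=2, W=1, Y=1, X=1, Z=0) weight 5/972
  (U=2, W=1, Y=1, X=1, Z=1) weight 1/972
  (U=3, W=1, Y=0, X=0, Z=0) weight 5/504
  (U=3, W=1, Y=0, X=0, Z=1) weight 1/504
  (U=3, W=1, Y=0, X=1, Z=0) weight 5/504
  (U=3, W=1, Y=0, X=1, Z=1) weight 1/504
  … 4 more
Group by Y:
  weight(Y=0) = 1/42
  weight(Y=1) = 41/1134
Total weight = 1/42 + 41/1134 = 34/567
P(Y=0 | obs) = 1/42 / 34/567 = 27/68
P(Y=1 | obs) = 41/1134 / 34/567 = 41/68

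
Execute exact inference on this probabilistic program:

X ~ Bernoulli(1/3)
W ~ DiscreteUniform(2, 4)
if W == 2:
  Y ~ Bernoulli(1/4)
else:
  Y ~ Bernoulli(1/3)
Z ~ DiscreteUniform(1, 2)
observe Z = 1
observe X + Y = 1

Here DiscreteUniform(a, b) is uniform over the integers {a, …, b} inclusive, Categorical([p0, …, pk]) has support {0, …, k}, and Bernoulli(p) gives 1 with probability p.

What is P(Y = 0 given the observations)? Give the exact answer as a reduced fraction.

P(Y = 0 | obs) = 25/47

Enumerate traces; 6 have nonzero weight after conditioning:
  (X=0, W=2, Y=1, Z=1) weight 1/36
  (X=0, W=3, Y=1, Z=1) weight 1/27
  (X=0, W=4, Y=1, Z=1) weight 1/27
  (X=1, W=2, Y=0, Z=1) weight 1/24
  (X=1, W=3, Y=0, Z=1) weight 1/27
  (X=1, W=4, Y=0, Z=1) weight 1/27
Group by Y:
  weight(Y=0) = 25/216
  weight(Y=1) = 11/108
Total weight = 25/216 + 11/108 = 47/216
P(Y=0 | obs) = 25/216 / 47/216 = 25/47
P(Y=1 | obs) = 11/108 / 47/216 = 22/47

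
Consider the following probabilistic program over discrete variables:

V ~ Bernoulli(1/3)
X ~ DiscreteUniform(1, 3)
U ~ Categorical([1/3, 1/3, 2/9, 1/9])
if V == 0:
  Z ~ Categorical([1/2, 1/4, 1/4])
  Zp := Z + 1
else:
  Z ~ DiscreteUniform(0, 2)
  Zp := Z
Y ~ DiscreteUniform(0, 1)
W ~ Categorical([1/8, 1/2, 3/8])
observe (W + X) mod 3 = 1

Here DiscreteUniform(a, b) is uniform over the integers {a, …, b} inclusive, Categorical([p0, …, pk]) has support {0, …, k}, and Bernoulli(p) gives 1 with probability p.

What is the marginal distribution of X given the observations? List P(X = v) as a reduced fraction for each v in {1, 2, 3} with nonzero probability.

Enumerate traces; 144 have nonzero weight after conditioning:
  (V=0, X=1, U=0, Z=0, Y=0, W=0) weight 1/432
  (V=0, X=1, U=0, Z=0, Y=1, W=0) weight 1/432
  (V=0, X=1, U=0, Z=1, Y=0, W=0) weight 1/864
  (V=0, X=1, U=0, Z=1, Y=1, W=0) weight 1/864
  (V=0, X=1, U=0, Z=2, Y=0, W=0) weight 1/864
  (V=0, X=1, U=0, Z=2, Y=1, W=0) weight 1/864
  (V=0, X=1, U=1, Z=0, Y=0, W=0) weight 1/432
  (V=0, X=1, U=1, Z=0, Y=1, W=0) weight 1/432
  (V=0, X=2, U=0, Z=0, Y=0, W=2) weight 1/144
  (V=0, X=3, U=0, Z=0, Y=0, W=1) weight 1/108
  … 134 more
Group by X:
  weight(X=1) = 1/24
  weight(X=2) = 1/8
  weight(X=3) = 1/6
Total weight = 1/24 + 1/8 + 1/6 = 1/3
P(X=1 | obs) = 1/24 / 1/3 = 1/8
P(X=2 | obs) = 1/8 / 1/3 = 3/8
P(X=3 | obs) = 1/6 / 1/3 = 1/2

P(X=1) = 1/8, P(X=2) = 3/8, P(X=3) = 1/2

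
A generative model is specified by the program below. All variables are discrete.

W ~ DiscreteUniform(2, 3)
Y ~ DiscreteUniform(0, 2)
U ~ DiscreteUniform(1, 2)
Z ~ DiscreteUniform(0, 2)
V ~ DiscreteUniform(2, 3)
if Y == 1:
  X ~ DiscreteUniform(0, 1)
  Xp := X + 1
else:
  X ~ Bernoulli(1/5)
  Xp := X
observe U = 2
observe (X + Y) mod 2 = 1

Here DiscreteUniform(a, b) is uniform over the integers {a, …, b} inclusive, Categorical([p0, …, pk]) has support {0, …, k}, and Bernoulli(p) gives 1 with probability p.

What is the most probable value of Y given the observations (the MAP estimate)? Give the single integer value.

Enumerate traces; 36 have nonzero weight after conditioning:
  (W=2, Y=0, U=2, Z=0, V=2, X=1) weight 1/360
  (W=2, Y=0, U=2, Z=0, V=3, X=1) weight 1/360
  (W=2, Y=0, U=2, Z=1, V=2, X=1) weight 1/360
  (W=2, Y=0, U=2, Z=1, V=3, X=1) weight 1/360
  (W=2, Y=0, U=2, Z=2, V=2, X=1) weight 1/360
  (W=2, Y=0, U=2, Z=2, V=3, X=1) weight 1/360
  (W=2, Y=1, U=2, Z=0, V=2, X=0) weight 1/144
  (W=2, Y=1, U=2, Z=0, V=3, X=0) weight 1/144
  (W=2, Y=2, U=2, Z=0, V=2, X=1) weight 1/360
  … 27 more
Group by Y:
  weight(Y=0) = 1/30
  weight(Y=1) = 1/12
  weight(Y=2) = 1/30
Total weight = 1/30 + 1/12 + 1/30 = 3/20
P(Y=0 | obs) = 1/30 / 3/20 = 2/9
P(Y=1 | obs) = 1/12 / 3/20 = 5/9
P(Y=2 | obs) = 1/30 / 3/20 = 2/9
argmax = 1

argmax_v P(Y = v | obs) = 1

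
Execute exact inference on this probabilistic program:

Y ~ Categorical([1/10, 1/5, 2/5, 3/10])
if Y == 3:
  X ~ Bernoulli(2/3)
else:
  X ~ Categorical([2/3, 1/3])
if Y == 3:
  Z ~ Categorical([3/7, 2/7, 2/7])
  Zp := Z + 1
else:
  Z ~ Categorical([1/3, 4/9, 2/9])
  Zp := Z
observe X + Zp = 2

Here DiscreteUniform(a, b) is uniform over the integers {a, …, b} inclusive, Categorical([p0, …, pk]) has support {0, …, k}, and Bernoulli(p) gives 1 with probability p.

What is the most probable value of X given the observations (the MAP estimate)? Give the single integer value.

Enumerate traces; 8 have nonzero weight after conditioning:
  (Y=0, X=0, Z=2) weight 2/135
  (Y=0, X=1, Z=1) weight 2/135
  (Y=1, X=0, Z=2) weight 4/135
  (Y=1, X=1, Z=1) weight 4/135
  (Y=2, X=0, Z=2) weight 8/135
  (Y=2, X=1, Z=1) weight 8/135
  (Y=3, X=0, Z=1) weight 1/35
  (Y=3, X=1, Z=0) weight 3/35
Group by X:
  weight(X=0) = 25/189
  weight(X=1) = 179/945
Total weight = 25/189 + 179/945 = 304/945
P(X=0 | obs) = 25/189 / 304/945 = 125/304
P(X=1 | obs) = 179/945 / 304/945 = 179/304
argmax = 1

argmax_v P(X = v | obs) = 1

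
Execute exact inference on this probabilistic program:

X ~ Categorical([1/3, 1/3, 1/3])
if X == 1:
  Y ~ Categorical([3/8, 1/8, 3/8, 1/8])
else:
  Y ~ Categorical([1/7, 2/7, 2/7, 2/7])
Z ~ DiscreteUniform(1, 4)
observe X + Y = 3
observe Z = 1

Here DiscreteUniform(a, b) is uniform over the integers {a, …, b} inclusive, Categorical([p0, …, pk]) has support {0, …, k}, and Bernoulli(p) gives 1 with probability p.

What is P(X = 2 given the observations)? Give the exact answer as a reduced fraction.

P(X = 2 | obs) = 16/53

Enumerate traces; 3 have nonzero weight after conditioning:
  (X=0, Y=3, Z=1) weight 1/42
  (X=1, Y=2, Z=1) weight 1/32
  (X=2, Y=1, Z=1) weight 1/42
Group by X:
  weight(X=0) = 1/42
  weight(X=1) = 1/32
  weight(X=2) = 1/42
Total weight = 1/42 + 1/32 + 1/42 = 53/672
P(X=0 | obs) = 1/42 / 53/672 = 16/53
P(X=1 | obs) = 1/32 / 53/672 = 21/53
P(X=2 | obs) = 1/42 / 53/672 = 16/53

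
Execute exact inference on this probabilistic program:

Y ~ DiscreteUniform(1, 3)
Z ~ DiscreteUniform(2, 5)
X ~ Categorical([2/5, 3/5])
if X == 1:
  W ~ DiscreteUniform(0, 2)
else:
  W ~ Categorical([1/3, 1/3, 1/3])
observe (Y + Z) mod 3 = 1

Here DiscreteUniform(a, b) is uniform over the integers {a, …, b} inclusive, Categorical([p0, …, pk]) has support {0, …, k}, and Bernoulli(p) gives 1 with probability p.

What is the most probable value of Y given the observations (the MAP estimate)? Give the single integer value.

Enumerate traces; 24 have nonzero weight after conditioning:
  (Y=1, Z=3, X=0, W=0) weight 1/90
  (Y=1, Z=3, X=0, W=1) weight 1/90
  (Y=1, Z=3, X=0, W=2) weight 1/90
  (Y=1, Z=3, X=1, W=0) weight 1/60
  (Y=1, Z=3, X=1, W=1) weight 1/60
  (Y=1, Z=3, X=1, W=2) weight 1/60
  (Y=2, Z=2, X=0, W=0) weight 1/90
  (Y=2, Z=2, X=0, W=1) weight 1/90
  (Y=3, Z=4, X=0, W=0) weight 1/90
  … 15 more
Group by Y:
  weight(Y=1) = 1/12
  weight(Y=2) = 1/6
  weight(Y=3) = 1/12
Total weight = 1/12 + 1/6 + 1/12 = 1/3
P(Y=1 | obs) = 1/12 / 1/3 = 1/4
P(Y=2 | obs) = 1/6 / 1/3 = 1/2
P(Y=3 | obs) = 1/12 / 1/3 = 1/4
argmax = 2

argmax_v P(Y = v | obs) = 2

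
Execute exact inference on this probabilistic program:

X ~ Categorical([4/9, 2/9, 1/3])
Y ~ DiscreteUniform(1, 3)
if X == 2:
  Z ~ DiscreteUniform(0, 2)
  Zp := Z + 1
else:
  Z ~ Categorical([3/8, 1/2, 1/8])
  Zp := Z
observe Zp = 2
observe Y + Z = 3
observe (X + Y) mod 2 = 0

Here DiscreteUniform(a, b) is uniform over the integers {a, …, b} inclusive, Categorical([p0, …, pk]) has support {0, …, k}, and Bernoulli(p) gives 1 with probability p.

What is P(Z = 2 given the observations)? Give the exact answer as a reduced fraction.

Enumerate traces; 2 have nonzero weight after conditioning:
  (X=1, Y=1, Z=2) weight 1/108
  (X=2, Y=2, Z=1) weight 1/27
Group by Z:
  weight(Z=1) = 1/27
  weight(Z=2) = 1/108
Total weight = 1/27 + 1/108 = 5/108
P(Z=1 | obs) = 1/27 / 5/108 = 4/5
P(Z=2 | obs) = 1/108 / 5/108 = 1/5

P(Z = 2 | obs) = 1/5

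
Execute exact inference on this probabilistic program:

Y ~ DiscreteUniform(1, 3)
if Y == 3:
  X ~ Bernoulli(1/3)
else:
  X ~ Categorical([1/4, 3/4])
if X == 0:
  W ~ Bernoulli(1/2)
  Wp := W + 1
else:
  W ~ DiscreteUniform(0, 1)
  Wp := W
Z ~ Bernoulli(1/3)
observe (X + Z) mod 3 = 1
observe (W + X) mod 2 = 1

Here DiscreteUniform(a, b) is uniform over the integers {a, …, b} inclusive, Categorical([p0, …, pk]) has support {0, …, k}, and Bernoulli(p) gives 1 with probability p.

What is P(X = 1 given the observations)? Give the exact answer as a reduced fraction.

Enumerate traces; 6 have nonzero weight after conditioning:
  (Y=1, X=0, W=1, Z=1) weight 1/72
  (Y=1, X=1, W=0, Z=0) weight 1/12
  (Y=2, X=0, W=1, Z=1) weight 1/72
  (Y=2, X=1, W=0, Z=0) weight 1/12
  (Y=3, X=0, W=1, Z=1) weight 1/27
  (Y=3, X=1, W=0, Z=0) weight 1/27
Group by X:
  weight(X=0) = 7/108
  weight(X=1) = 11/54
Total weight = 7/108 + 11/54 = 29/108
P(X=0 | obs) = 7/108 / 29/108 = 7/29
P(X=1 | obs) = 11/54 / 29/108 = 22/29

P(X = 1 | obs) = 22/29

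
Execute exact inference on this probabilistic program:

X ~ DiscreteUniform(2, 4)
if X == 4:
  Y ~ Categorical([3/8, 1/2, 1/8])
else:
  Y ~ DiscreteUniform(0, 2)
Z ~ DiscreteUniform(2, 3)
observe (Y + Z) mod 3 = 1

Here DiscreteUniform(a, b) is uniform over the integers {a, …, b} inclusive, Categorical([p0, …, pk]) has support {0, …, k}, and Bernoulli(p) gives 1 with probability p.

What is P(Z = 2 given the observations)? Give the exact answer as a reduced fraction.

Enumerate traces; 6 have nonzero weight after conditioning:
  (X=2, Y=1, Z=3) weight 1/18
  (X=2, Y=2, Z=2) weight 1/18
  (X=3, Y=1, Z=3) weight 1/18
  (X=3, Y=2, Z=2) weight 1/18
  (X=4, Y=1, Z=3) weight 1/12
  (X=4, Y=2, Z=2) weight 1/48
Group by Z:
  weight(Z=2) = 19/144
  weight(Z=3) = 7/36
Total weight = 19/144 + 7/36 = 47/144
P(Z=2 | obs) = 19/144 / 47/144 = 19/47
P(Z=3 | obs) = 7/36 / 47/144 = 28/47

P(Z = 2 | obs) = 19/47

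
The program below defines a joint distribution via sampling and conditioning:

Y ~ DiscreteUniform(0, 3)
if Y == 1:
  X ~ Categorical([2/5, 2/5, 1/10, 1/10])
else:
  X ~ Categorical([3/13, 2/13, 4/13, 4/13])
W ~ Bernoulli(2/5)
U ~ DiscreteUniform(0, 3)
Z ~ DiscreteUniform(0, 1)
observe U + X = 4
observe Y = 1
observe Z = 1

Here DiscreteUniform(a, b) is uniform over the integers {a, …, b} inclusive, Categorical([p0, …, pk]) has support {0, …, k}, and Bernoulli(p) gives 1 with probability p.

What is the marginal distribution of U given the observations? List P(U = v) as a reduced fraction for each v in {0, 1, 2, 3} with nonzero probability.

P(U=1) = 1/6, P(U=2) = 1/6, P(U=3) = 2/3

Enumerate traces; 6 have nonzero weight after conditioning:
  (Y=1, X=1, W=0, U=3, Z=1) weight 3/400
  (Y=1, X=1, W=1, U=3, Z=1) weight 1/200
  (Y=1, X=2, W=0, U=2, Z=1) weight 3/1600
  (Y=1, X=2, W=1, U=2, Z=1) weight 1/800
  (Y=1, X=3, W=0, U=1, Z=1) weight 3/1600
  (Y=1, X=3, W=1, U=1, Z=1) weight 1/800
Group by U:
  weight(U=1) = 1/320
  weight(U=2) = 1/320
  weight(U=3) = 1/80
Total weight = 1/320 + 1/320 + 1/80 = 3/160
P(U=1 | obs) = 1/320 / 3/160 = 1/6
P(U=2 | obs) = 1/320 / 3/160 = 1/6
P(U=3 | obs) = 1/80 / 3/160 = 2/3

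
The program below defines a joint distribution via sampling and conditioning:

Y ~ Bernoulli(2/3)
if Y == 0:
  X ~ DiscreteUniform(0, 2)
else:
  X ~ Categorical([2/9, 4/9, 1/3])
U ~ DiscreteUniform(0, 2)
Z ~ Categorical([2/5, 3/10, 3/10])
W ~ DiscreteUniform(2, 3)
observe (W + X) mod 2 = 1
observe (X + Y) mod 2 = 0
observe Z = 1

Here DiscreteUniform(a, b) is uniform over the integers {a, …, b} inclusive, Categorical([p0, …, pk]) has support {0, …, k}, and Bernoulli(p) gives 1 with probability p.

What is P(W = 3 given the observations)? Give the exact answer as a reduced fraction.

P(W = 3 | obs) = 3/7

Enumerate traces; 9 have nonzero weight after conditioning:
  (Y=0, X=0, U=0, Z=1, W=3) weight 1/180
  (Y=0, X=0, U=1, Z=1, W=3) weight 1/180
  (Y=0, X=0, U=2, Z=1, W=3) weight 1/180
  (Y=0, X=2, U=0, Z=1, W=3) weight 1/180
  (Y=0, X=2, U=1, Z=1, W=3) weight 1/180
  (Y=0, X=2, U=2, Z=1, W=3) weight 1/180
  (Y=1, X=1, U=0, Z=1, W=2) weight 2/135
  (Y=1, X=1, U=1, Z=1, W=2) weight 2/135
  … 1 more
Group by W:
  weight(W=2) = 2/45
  weight(W=3) = 1/30
Total weight = 2/45 + 1/30 = 7/90
P(W=2 | obs) = 2/45 / 7/90 = 4/7
P(W=3 | obs) = 1/30 / 7/90 = 3/7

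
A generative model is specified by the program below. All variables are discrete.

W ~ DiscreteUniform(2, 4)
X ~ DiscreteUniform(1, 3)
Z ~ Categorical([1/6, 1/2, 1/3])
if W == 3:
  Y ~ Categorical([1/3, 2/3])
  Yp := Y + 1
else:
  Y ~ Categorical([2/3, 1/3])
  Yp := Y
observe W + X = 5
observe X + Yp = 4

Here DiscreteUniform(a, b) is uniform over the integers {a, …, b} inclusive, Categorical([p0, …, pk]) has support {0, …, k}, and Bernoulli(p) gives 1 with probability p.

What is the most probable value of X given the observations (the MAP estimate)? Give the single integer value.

Enumerate traces; 6 have nonzero weight after conditioning:
  (W=2, X=3, Z=0, Y=1) weight 1/162
  (W=2, X=3, Z=1, Y=1) weight 1/54
  (W=2, X=3, Z=2, Y=1) weight 1/81
  (W=3, X=2, Z=0, Y=1) weight 1/81
  (W=3, X=2, Z=1, Y=1) weight 1/27
  (W=3, X=2, Z=2, Y=1) weight 2/81
Group by X:
  weight(X=2) = 2/27
  weight(X=3) = 1/27
Total weight = 2/27 + 1/27 = 1/9
P(X=2 | obs) = 2/27 / 1/9 = 2/3
P(X=3 | obs) = 1/27 / 1/9 = 1/3
argmax = 2

argmax_v P(X = v | obs) = 2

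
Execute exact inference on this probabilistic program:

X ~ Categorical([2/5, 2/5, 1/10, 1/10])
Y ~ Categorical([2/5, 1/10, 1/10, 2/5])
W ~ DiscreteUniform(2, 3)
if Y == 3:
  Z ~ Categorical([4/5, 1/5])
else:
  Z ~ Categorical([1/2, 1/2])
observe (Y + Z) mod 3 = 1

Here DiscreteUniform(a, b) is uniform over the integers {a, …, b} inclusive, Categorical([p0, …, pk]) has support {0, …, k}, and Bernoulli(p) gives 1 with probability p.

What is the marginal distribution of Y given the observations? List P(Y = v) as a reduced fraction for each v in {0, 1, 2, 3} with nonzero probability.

P(Y=0) = 20/33, P(Y=1) = 5/33, P(Y=3) = 8/33

Enumerate traces; 24 have nonzero weight after conditioning:
  (X=0, Y=0, W=2, Z=1) weight 1/25
  (X=0, Y=0, W=3, Z=1) weight 1/25
  (X=0, Y=1, W=2, Z=0) weight 1/100
  (X=0, Y=1, W=3, Z=0) weight 1/100
  (X=0, Y=3, W=2, Z=1) weight 2/125
  (X=0, Y=3, W=3, Z=1) weight 2/125
  (X=1, Y=0, W=2, Z=1) weight 1/25
  (X=1, Y=0, W=3, Z=1) weight 1/25
  … 16 more
Group by Y:
  weight(Y=0) = 1/5
  weight(Y=1) = 1/20
  weight(Y=3) = 2/25
Total weight = 1/5 + 1/20 + 2/25 = 33/100
P(Y=0 | obs) = 1/5 / 33/100 = 20/33
P(Y=1 | obs) = 1/20 / 33/100 = 5/33
P(Y=3 | obs) = 2/25 / 33/100 = 8/33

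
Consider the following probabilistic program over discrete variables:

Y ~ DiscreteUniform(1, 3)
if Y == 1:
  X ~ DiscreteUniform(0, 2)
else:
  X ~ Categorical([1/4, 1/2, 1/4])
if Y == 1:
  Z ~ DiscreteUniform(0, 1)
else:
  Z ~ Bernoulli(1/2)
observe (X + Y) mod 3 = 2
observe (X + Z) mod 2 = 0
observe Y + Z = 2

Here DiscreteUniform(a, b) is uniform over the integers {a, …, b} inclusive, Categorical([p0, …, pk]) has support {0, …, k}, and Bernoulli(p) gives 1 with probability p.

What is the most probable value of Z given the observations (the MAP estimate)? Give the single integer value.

Enumerate traces; 2 have nonzero weight after conditioning:
  (Y=1, X=1, Z=1) weight 1/18
  (Y=2, X=0, Z=0) weight 1/24
Group by Z:
  weight(Z=0) = 1/24
  weight(Z=1) = 1/18
Total weight = 1/24 + 1/18 = 7/72
P(Z=0 | obs) = 1/24 / 7/72 = 3/7
P(Z=1 | obs) = 1/18 / 7/72 = 4/7
argmax = 1

argmax_v P(Z = v | obs) = 1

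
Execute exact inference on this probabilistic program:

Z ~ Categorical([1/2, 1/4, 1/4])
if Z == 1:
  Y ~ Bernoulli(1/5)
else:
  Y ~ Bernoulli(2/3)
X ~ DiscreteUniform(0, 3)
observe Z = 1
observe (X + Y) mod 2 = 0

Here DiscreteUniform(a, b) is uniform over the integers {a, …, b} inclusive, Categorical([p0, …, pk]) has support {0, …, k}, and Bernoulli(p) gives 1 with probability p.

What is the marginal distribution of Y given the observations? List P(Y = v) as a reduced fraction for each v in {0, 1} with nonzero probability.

Enumerate traces; 4 have nonzero weight after conditioning:
  (Z=1, Y=0, X=0) weight 1/20
  (Z=1, Y=0, X=2) weight 1/20
  (Z=1, Y=1, X=1) weight 1/80
  (Z=1, Y=1, X=3) weight 1/80
Group by Y:
  weight(Y=0) = 1/10
  weight(Y=1) = 1/40
Total weight = 1/10 + 1/40 = 1/8
P(Y=0 | obs) = 1/10 / 1/8 = 4/5
P(Y=1 | obs) = 1/40 / 1/8 = 1/5

P(Y=0) = 4/5, P(Y=1) = 1/5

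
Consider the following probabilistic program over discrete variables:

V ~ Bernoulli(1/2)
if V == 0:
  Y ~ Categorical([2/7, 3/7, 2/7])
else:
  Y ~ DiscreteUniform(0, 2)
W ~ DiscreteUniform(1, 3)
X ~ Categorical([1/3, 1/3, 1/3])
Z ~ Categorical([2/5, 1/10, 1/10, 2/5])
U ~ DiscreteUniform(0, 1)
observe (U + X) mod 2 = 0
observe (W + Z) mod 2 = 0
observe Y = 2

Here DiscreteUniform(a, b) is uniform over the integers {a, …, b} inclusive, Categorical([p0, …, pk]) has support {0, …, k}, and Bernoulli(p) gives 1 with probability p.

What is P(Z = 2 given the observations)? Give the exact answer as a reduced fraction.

P(Z = 2 | obs) = 1/15

Enumerate traces; 36 have nonzero weight after conditioning:
  (V=0, Y=2, W=1, X=0, Z=1, U=0) weight 1/1260
  (V=0, Y=2, W=1, X=0, Z=3, U=0) weight 1/315
  (V=0, Y=2, W=1, X=1, Z=1, U=1) weight 1/1260
  (V=0, Y=2, W=1, X=1, Z=3, U=1) weight 1/315
  (V=0, Y=2, W=1, X=2, Z=1, U=0) weight 1/1260
  (V=0, Y=2, W=1, X=2, Z=3, U=0) weight 1/315
  (V=0, Y=2, W=2, X=0, Z=0, U=0) weight 1/315
  (V=0, Y=2, W=2, X=0, Z=2, U=0) weight 1/1260
  … 28 more
Group by Z:
  weight(Z=0) = 13/630
  weight(Z=1) = 13/1260
  weight(Z=2) = 13/2520
  weight(Z=3) = 13/315
Total weight = 13/630 + 13/1260 + 13/2520 + 13/315 = 13/168
P(Z=0 | obs) = 13/630 / 13/168 = 4/15
P(Z=1 | obs) = 13/1260 / 13/168 = 2/15
P(Z=2 | obs) = 13/2520 / 13/168 = 1/15
P(Z=3 | obs) = 13/315 / 13/168 = 8/15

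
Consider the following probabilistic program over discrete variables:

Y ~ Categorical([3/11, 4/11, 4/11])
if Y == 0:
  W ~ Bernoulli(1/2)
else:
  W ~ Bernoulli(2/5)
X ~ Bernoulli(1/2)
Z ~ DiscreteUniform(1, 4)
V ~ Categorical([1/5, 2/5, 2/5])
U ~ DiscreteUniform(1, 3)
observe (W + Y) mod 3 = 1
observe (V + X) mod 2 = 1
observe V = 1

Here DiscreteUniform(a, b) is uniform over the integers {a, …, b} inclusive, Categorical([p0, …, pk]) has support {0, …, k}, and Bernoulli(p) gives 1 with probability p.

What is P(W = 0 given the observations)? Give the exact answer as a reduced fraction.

Enumerate traces; 24 have nonzero weight after conditioning:
  (Y=0, W=1, X=0, Z=1, V=1, U=1) weight 1/440
  (Y=0, W=1, X=0, Z=1, V=1, U=2) weight 1/440
  (Y=0, W=1, X=0, Z=1, V=1, U=3) weight 1/440
  (Y=0, W=1, X=0, Z=2, V=1, U=1) weight 1/440
  (Y=0, W=1, X=0, Z=2, V=1, U=2) weight 1/440
  (Y=0, W=1, X=0, Z=2, V=1, U=3) weight 1/440
  (Y=0, W=1, X=0, Z=3, V=1, U=1) weight 1/440
  (Y=0, W=1, X=0, Z=3, V=1, U=2) weight 1/440
  (Y=1, W=0, X=0, Z=1, V=1, U=1) weight 1/275
  … 15 more
Group by W:
  weight(W=0) = 12/275
  weight(W=1) = 3/110
Total weight = 12/275 + 3/110 = 39/550
P(W=0 | obs) = 12/275 / 39/550 = 8/13
P(W=1 | obs) = 3/110 / 39/550 = 5/13

P(W = 0 | obs) = 8/13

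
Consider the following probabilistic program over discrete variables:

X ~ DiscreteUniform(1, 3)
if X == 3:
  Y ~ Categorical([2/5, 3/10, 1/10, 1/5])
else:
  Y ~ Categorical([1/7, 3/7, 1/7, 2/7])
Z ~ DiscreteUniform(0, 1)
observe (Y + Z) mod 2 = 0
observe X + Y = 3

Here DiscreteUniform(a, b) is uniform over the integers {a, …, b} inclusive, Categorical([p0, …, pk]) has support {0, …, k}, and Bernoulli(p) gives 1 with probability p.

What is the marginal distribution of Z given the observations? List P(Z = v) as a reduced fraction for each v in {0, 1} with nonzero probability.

Enumerate traces; 3 have nonzero weight after conditioning:
  (X=1, Y=2, Z=0) weight 1/42
  (X=2, Y=1, Z=1) weight 1/14
  (X=3, Y=0, Z=0) weight 1/15
Group by Z:
  weight(Z=0) = 19/210
  weight(Z=1) = 1/14
Total weight = 19/210 + 1/14 = 17/105
P(Z=0 | obs) = 19/210 / 17/105 = 19/34
P(Z=1 | obs) = 1/14 / 17/105 = 15/34

P(Z=0) = 19/34, P(Z=1) = 15/34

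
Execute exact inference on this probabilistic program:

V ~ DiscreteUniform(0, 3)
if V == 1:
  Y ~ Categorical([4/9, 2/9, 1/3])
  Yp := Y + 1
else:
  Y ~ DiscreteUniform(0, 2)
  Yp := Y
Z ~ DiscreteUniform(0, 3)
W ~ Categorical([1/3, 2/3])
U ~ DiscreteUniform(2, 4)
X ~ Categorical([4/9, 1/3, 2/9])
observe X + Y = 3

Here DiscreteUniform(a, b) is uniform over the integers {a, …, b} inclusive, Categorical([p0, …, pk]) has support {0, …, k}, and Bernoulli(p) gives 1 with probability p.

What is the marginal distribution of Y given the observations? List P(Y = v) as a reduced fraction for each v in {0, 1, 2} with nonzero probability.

P(Y=1) = 11/29, P(Y=2) = 18/29

Enumerate traces; 192 have nonzero weight after conditioning:
  (V=0, Y=1, Z=0, W=0, U=2, X=2) weight 1/1944
  (V=0, Y=1, Z=0, W=0, U=3, X=2) weight 1/1944
  (V=0, Y=1, Z=0, W=0, U=4, X=2) weight 1/1944
  (V=0, Y=1, Z=0, W=1, U=2, X=2) weight 1/972
  (V=0, Y=1, Z=0, W=1, U=3, X=2) weight 1/972
  (V=0, Y=1, Z=0, W=1, U=4, X=2) weight 1/972
  (V=0, Y=1, Z=1, W=0, U=2, X=2) weight 1/1944
  (V=0, Y=1, Z=1, W=0, U=3, X=2) weight 1/1944
  (V=0, Y=2, Z=0, W=0, U=2, X=1) weight 1/1296
  … 183 more
Group by Y:
  weight(Y=1) = 11/162
  weight(Y=2) = 1/9
Total weight = 11/162 + 1/9 = 29/162
P(Y=1 | obs) = 11/162 / 29/162 = 11/29
P(Y=2 | obs) = 1/9 / 29/162 = 18/29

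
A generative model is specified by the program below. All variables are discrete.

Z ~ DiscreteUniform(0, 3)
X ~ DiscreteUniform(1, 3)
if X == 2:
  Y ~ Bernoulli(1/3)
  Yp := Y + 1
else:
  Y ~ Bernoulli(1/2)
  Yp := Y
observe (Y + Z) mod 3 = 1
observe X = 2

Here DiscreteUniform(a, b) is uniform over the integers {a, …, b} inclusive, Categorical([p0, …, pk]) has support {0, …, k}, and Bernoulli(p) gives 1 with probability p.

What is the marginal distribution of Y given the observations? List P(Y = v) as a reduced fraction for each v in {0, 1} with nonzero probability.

P(Y=0) = 1/2, P(Y=1) = 1/2

Enumerate traces; 3 have nonzero weight after conditioning:
  (Z=0, X=2, Y=1) weight 1/36
  (Z=1, X=2, Y=0) weight 1/18
  (Z=3, X=2, Y=1) weight 1/36
Group by Y:
  weight(Y=0) = 1/18
  weight(Y=1) = 1/18
Total weight = 1/18 + 1/18 = 1/9
P(Y=0 | obs) = 1/18 / 1/9 = 1/2
P(Y=1 | obs) = 1/18 / 1/9 = 1/2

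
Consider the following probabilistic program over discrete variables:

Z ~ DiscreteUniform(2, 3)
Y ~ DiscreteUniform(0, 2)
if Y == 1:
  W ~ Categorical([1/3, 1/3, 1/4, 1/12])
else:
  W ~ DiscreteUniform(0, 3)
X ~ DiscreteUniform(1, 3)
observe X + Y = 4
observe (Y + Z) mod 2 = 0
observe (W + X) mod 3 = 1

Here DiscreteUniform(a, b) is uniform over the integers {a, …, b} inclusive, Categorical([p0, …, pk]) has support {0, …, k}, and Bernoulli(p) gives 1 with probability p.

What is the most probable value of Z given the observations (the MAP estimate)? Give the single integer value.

Enumerate traces; 2 have nonzero weight after conditioning:
  (Z=2, Y=2, W=2, X=2) weight 1/72
  (Z=3, Y=1, W=1, X=3) weight 1/54
Group by Z:
  weight(Z=2) = 1/72
  weight(Z=3) = 1/54
Total weight = 1/72 + 1/54 = 7/216
P(Z=2 | obs) = 1/72 / 7/216 = 3/7
P(Z=3 | obs) = 1/54 / 7/216 = 4/7
argmax = 3

argmax_v P(Z = v | obs) = 3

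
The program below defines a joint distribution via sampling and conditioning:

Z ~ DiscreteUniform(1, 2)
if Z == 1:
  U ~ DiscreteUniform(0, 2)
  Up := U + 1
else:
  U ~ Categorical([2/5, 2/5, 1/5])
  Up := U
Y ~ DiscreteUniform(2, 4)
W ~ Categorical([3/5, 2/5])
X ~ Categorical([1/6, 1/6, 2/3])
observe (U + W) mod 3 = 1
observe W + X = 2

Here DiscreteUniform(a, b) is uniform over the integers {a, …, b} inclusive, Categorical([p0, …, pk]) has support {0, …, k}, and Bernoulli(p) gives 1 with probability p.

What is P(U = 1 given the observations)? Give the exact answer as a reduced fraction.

P(U = 1 | obs) = 6/7

Enumerate traces; 12 have nonzero weight after conditioning:
  (Z=1, U=0, Y=2, W=1, X=1) weight 1/270
  (Z=1, U=0, Y=3, W=1, X=1) weight 1/270
  (Z=1, U=0, Y=4, W=1, X=1) weight 1/270
  (Z=1, U=1, Y=2, W=0, X=2) weight 1/45
  (Z=1, U=1, Y=3, W=0, X=2) weight 1/45
  (Z=1, U=1, Y=4, W=0, X=2) weight 1/45
  (Z=2, U=0, Y=2, W=1, X=1) weight 1/225
  (Z=2, U=0, Y=3, W=1, X=1) weight 1/225
  … 4 more
Group by U:
  weight(U=0) = 11/450
  weight(U=1) = 11/75
Total weight = 11/450 + 11/75 = 77/450
P(U=0 | obs) = 11/450 / 77/450 = 1/7
P(U=1 | obs) = 11/75 / 77/450 = 6/7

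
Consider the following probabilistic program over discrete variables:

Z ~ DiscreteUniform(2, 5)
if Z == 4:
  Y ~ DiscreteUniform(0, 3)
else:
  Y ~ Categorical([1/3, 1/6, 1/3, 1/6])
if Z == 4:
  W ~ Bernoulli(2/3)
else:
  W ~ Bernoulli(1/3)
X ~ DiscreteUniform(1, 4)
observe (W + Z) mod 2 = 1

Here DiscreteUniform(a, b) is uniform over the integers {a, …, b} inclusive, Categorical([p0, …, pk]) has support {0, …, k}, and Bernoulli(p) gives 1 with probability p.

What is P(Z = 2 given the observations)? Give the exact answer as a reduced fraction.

Enumerate traces; 64 have nonzero weight after conditioning:
  (Z=2, Y=0, W=1, X=1) weight 1/144
  (Z=2, Y=0, W=1, X=2) weight 1/144
  (Z=2, Y=0, W=1, X=3) weight 1/144
  (Z=2, Y=0, W=1, X=4) weight 1/144
  (Z=2, Y=1, W=1, X=1) weight 1/288
  (Z=2, Y=1, W=1, X=2) weight 1/288
  (Z=2, Y=1, W=1, X=3) weight 1/288
  (Z=2, Y=1, W=1, X=4) weight 1/288
  (Z=3, Y=0, W=0, X=1) weight 1/72
  (Z=4, Y=0, W=1, X=1) weight 1/96
  … 54 more
Group by Z:
  weight(Z=2) = 1/12
  weight(Z=3) = 1/6
  weight(Z=4) = 1/6
  weight(Z=5) = 1/6
Total weight = 1/12 + 1/6 + 1/6 + 1/6 = 7/12
P(Z=2 | obs) = 1/12 / 7/12 = 1/7
P(Z=3 | obs) = 1/6 / 7/12 = 2/7
P(Z=4 | obs) = 1/6 / 7/12 = 2/7
P(Z=5 | obs) = 1/6 / 7/12 = 2/7

P(Z = 2 | obs) = 1/7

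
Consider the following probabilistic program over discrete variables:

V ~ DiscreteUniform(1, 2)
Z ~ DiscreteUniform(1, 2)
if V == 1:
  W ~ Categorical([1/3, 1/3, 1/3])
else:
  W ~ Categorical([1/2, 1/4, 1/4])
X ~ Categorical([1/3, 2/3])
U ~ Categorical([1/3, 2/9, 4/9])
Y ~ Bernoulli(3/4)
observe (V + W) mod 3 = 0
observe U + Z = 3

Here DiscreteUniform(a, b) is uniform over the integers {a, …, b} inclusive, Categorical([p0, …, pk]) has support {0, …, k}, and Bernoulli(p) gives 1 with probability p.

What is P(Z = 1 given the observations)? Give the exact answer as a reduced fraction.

P(Z = 1 | obs) = 2/3

Enumerate traces; 16 have nonzero weight after conditioning:
  (V=1, Z=1, W=2, X=0, U=2, Y=0) weight 1/324
  (V=1, Z=1, W=2, X=0, U=2, Y=1) weight 1/108
  (V=1, Z=1, W=2, X=1, U=2, Y=0) weight 1/162
  (V=1, Z=1, W=2, X=1, U=2, Y=1) weight 1/54
  (V=1, Z=2, W=2, X=0, U=1, Y=0) weight 1/648
  (V=1, Z=2, W=2, X=0, U=1, Y=1) weight 1/216
  (V=1, Z=2, W=2, X=1, U=1, Y=0) weight 1/324
  (V=1, Z=2, W=2, X=1, U=1, Y=1) weight 1/108
  … 8 more
Group by Z:
  weight(Z=1) = 7/108
  weight(Z=2) = 7/216
Total weight = 7/108 + 7/216 = 7/72
P(Z=1 | obs) = 7/108 / 7/72 = 2/3
P(Z=2 | obs) = 7/216 / 7/72 = 1/3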